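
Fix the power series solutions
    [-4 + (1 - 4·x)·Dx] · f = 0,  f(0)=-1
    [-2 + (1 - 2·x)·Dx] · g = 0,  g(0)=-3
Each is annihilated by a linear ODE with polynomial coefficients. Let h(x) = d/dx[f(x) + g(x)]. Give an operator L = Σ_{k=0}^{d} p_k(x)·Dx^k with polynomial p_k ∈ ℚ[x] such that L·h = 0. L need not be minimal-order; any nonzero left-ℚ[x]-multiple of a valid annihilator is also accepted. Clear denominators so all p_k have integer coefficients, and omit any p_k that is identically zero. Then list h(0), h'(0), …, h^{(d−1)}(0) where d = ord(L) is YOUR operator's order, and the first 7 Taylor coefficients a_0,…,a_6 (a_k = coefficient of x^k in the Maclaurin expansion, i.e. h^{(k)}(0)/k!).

f: a_k = -1, -4, -16, -64, -256, -1024, -4096, …
g: a_k = -3, -6, -12, -24, -48, -96, -192, …
Weyl lclm of L_f,L_g ⇒ L₀ (ord ≤ 2).
h₀' ⇒ L via d/dx closure of L₀.
L = 48 + (-18 + 48·x)·Dx + (1 - 6·x + 8·x^2)·Dx^2  (order 2).
h: a_k = -10, -56, -264, -1216, -5600, -25728, -117376, …
ICs: h(0) = -10, h′(0) = -56.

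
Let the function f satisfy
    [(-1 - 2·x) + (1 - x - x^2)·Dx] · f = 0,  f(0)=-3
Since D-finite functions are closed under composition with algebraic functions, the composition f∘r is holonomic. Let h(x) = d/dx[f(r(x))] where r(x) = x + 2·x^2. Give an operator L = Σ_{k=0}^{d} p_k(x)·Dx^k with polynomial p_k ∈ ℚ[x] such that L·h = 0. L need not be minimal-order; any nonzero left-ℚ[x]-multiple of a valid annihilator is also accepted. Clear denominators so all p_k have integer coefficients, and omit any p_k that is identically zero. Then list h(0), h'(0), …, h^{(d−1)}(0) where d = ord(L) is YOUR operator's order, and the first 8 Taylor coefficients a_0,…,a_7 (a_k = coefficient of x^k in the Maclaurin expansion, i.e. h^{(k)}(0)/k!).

f: a_k = -3, -3, -6, -9, -15, -24, -39, -63, …
f∘r: x↦r, Dx↦Dx/r' in L_f ⇒ L₀.
h=h₀': d/dx-closure on L₀ ⇒ L.
L = (8 + 42·x + 126·x^2 + 208·x^3 + 408·x^4 + 480·x^5 + 320·x^6) + (-1 - 5·x - 3·x^2 + 18·x^3 + 80·x^4 + 120·x^5 + 112·x^6 + 64·x^7)·Dx  (order 1).
h: a_k = -3, -24, -99, -372, -1260, -4266, -13797, -43872, …
ICs: h(0) = -3.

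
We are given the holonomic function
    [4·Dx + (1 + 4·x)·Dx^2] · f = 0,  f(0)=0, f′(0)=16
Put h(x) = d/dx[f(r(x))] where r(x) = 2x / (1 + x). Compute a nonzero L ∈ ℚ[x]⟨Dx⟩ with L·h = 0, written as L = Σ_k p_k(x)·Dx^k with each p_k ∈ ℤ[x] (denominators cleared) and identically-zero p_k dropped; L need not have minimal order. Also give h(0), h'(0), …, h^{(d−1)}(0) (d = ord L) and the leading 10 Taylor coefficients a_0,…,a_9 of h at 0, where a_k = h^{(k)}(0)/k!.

f: a_k = 0, 16, -32, 256/3, -256, 4096/5, -8192/3, 65536/7, -32768, 1048576/9, …
L₀ from L_f via x↦r, Dx↦r'^{-1}Dx.
Differentiate: ansatz ord ≤ ord L₀ ⇒ L.
L = (10 + 18·x) + (1 + 10·x + 9·x^2)·Dx  (order 1).
h: a_k = 32, -320, 2912, -26240, 236192, -2125760, 19131872, -172186880, 1549681952, -13947137600, …
ICs: h(0) = 32.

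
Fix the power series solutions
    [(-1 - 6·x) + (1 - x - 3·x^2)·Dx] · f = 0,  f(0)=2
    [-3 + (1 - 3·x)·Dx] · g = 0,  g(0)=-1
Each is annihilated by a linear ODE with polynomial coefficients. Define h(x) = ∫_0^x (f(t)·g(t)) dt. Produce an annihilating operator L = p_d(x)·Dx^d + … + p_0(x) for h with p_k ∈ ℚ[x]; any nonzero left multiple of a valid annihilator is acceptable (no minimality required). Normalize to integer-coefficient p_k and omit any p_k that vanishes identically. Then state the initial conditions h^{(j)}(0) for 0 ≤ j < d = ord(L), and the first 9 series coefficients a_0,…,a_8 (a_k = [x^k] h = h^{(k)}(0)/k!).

f: a_k = 2, 2, 8, 14, 38, 80, 194, 434, 1016, …
g: a_k = -1, -3, -9, -27, -81, -243, -729, -2187, -6561, …
Product ⇒ symmetric product L₀, ord ≤ 1.
h=∫₀ˣh₀: take L = L₀·Dx.
L = (-4 + 27·x^2)·Dx + (1 - 4·x + 9·x^3)·Dx^2  (order 2).
h: a_k = 0, -2, -4, -32/3, -55/2, -368/5, -592/3, -3746/7, -1459, …
ICs: h(0) = 0, h′(0) = -2.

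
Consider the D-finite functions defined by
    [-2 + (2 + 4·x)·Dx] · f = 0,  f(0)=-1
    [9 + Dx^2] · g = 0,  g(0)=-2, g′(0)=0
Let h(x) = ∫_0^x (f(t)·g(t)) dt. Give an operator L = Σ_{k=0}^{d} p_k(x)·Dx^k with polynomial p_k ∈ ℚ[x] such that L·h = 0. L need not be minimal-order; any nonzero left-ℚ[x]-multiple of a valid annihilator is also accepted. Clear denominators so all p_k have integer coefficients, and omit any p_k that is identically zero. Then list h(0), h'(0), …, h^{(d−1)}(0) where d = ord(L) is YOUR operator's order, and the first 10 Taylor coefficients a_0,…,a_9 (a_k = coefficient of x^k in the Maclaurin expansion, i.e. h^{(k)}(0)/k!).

f: a_k = -1, -1, 1/2, -1/2, 5/8, -7/8, 21/16, -33/16, 429/128, -715/128, …
g: a_k = -2, 0, 9, 0, -27/4, 0, 81/40, 0, -729/2240, 0, …
L₀ := L_f ⊗_s L_g (sym. prod.), ord ≤ 2.
h=∫₀ˣh₀: take L = L₀·Dx.
L = (12 + 36·x + 36·x^2)·Dx + (-2 - 4·x)·Dx^2 + (1 + 4·x + 4·x^2)·Dx^3  (order 3).
h: a_k = 0, 2, 1, -10/3, -2, 2, 2/3, -12/35, -3/10, 26/105, …
ICs: h(0) = 0, h′(0) = 2, h′′(0) = 2.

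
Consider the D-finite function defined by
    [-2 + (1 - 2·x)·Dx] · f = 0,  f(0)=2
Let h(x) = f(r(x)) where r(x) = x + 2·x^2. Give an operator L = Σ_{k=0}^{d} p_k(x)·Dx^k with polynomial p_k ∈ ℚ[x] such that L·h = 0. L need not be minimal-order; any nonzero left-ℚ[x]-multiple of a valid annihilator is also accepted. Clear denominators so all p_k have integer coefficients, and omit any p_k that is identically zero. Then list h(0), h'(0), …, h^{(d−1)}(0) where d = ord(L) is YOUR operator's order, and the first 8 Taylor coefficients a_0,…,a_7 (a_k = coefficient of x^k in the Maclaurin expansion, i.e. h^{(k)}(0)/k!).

f: a_k = 2, 4, 8, 16, 32, 64, 128, 256, …
h₀=f(r): pull back L_f along r ⇒ L₀.
L = (2 + 8·x) + (-1 + 2·x + 4·x^2)·Dx  (order 1).
h: a_k = 2, 4, 16, 48, 160, 512, 1664, 5376, …
ICs: h(0) = 2.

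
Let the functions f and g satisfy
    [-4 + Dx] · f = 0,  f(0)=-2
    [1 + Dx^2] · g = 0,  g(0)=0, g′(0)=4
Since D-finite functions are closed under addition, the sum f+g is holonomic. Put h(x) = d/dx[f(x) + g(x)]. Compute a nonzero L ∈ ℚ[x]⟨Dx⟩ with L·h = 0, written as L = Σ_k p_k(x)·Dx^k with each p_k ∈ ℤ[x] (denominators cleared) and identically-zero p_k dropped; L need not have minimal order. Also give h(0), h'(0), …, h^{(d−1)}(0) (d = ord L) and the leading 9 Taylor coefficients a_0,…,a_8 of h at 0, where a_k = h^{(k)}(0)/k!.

L = 4 - Dx + 4·Dx^2 - Dx^3  (order 3).
h: a_k = -4, -32, -66, -256/3, -511/6, -1024/15, -2731/60, -8192/315, -131071/10080, …
ICs: h(0) = -4, h′(0) = -32, h′′(0) = -132.

f: a_k = -2, -8, -16, -64/3, -64/3, -256/15, -512/45, -2048/315, -1024/315, …
g: a_k = 0, 4, 0, -2/3, 0, 1/30, 0, -1/1260, 0, …
Weyl lclm of L_f,L_g ⇒ L₀ (ord ≤ 3).
Derive L from L₀ (diff closure).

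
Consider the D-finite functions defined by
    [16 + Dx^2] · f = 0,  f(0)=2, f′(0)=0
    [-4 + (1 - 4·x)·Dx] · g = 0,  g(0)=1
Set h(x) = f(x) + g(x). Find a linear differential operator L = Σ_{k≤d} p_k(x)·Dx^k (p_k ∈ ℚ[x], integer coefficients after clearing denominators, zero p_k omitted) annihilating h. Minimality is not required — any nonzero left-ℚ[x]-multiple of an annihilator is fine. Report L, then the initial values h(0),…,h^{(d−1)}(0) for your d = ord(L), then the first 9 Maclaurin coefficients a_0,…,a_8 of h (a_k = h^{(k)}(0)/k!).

f: a_k = 2, 0, -16, 0, 64/3, 0, -512/45, 0, 1024/315, …
g: a_k = 1, 4, 16, 64, 256, 1024, 4096, 16384, 65536, …
Sum ⇒ L₀ = lclm(L_f,L_g) in ℚ(x)⟨Dx⟩.
L = (-448 + 512·x - 1024·x^2) + (48 - 320·x + 768·x^2 - 1024·x^3)·Dx + (-28 + 32·x - 64·x^2)·Dx^2 + (3 - 20·x + 48·x^2 - 64·x^3)·Dx^3  (order 3).
h: a_k = 3, 4, 0, 64, 832/3, 1024, 183808/45, 16384, 20644864/315, …
ICs: h(0) = 3, h′(0) = 4, h′′(0) = 0.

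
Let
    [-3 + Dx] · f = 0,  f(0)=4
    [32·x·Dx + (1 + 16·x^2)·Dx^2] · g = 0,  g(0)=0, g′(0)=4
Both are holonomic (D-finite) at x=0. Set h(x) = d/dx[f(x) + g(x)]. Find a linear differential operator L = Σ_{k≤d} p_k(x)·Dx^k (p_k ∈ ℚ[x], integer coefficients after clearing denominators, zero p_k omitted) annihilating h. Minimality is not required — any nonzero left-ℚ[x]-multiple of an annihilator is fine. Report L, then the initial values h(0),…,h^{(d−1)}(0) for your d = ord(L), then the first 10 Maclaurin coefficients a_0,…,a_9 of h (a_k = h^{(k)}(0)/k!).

f: a_k = 4, 12, 18, 18, 27/2, 81/10, 81/20, 243/140, 729/1120, 243/1120, …
g: a_k = 0, 4, 0, -64/3, 0, 1024/5, 0, -16384/7, 0, 262144/9, …
Sum ⇒ L₀ = lclm(L_f,L_g) in ℚ(x)⟨Dx⟩.
h=h₀': d/dx-closure on L₀ ⇒ L.
L = (96 - 288·x - 4608·x^2 - 4608·x^3) + (-41 + 1248·x^2 - 2304·x^4)·Dx + (3 + 32·x + 96·x^2 + 512·x^3 + 768·x^4)·Dx^2  (order 2).
h: a_k = 16, 36, -10, 54, 2129/2, 243/10, -327437/20, 729/140, 293603467/1120, 729/1120, …
ICs: h(0) = 16, h′(0) = 36.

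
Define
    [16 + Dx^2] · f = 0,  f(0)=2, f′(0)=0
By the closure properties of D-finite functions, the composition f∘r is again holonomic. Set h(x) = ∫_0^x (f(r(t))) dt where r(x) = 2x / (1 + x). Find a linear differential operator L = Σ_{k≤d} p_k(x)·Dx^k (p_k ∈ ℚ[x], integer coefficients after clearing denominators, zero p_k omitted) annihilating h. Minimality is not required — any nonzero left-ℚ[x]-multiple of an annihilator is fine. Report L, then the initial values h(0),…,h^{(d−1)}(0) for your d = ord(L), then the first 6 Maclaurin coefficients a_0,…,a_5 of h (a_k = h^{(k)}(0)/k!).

f: a_k = 2, 0, -16, 0, 64/3, 0, …
h₀=f(r): pull back L_f along r ⇒ L₀.
∫: right-multiply L₀ by Dx.
L = 64·Dx + (2 + 6·x + 6·x^2 + 2·x^3)·Dx^2 + (1 + 4·x + 6·x^2 + 4·x^3 + x^4)·Dx^3  (order 3).
h: a_k = 0, 2, 0, -64/3, 32, 448/15, …
ICs: h(0) = 0, h′(0) = 2, h′′(0) = 0.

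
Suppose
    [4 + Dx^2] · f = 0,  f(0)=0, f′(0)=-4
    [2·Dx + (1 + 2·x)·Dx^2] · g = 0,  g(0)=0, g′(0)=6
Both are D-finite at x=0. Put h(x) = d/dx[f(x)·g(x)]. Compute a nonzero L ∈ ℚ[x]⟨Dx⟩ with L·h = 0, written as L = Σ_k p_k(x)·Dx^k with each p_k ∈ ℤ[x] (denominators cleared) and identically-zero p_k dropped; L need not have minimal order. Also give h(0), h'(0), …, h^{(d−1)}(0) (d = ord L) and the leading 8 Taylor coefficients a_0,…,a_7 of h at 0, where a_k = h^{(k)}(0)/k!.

f: a_k = 0, -4, 0, 8/3, 0, -8/15, 0, 16/315, …
g: a_k = 0, 6, -6, 8, -12, 96/5, -32, 384/7, …
Product ⇒ symmetric product L₀, ord ≤ 4.
h=h₀': d/dx-closure on L₀ ⇒ L.
L = (-400 - 1408·x - 2688·x^2 + 1536·x^3 + 11008·x^4 + 12288·x^5 + 4096·x^6) + (-192 - 512·x + 640·x^2 + 3840·x^3 + 5120·x^4 + 2048·x^5)·Dx + (-112 - 352·x - 224·x^2 + 2304·x^3 + 6272·x^4 + 6144·x^5 + 2048·x^6)·Dx^2 + (-48 - 128·x + 160·x^2 + 960·x^3 + 1280·x^4 + 512·x^5)·Dx^3 + (-3 + 112·x^2 + 480·x^3 + 880·x^4 + 768·x^5 + 256·x^6)·Dx^4  (order 4).
h: a_k = 0, -48, 72, -64, 160, -352, 3472/5, -28928/21, …
ICs: h(0) = 0, h′(0) = -48, h′′(0) = 144, h′′′(0) = -384.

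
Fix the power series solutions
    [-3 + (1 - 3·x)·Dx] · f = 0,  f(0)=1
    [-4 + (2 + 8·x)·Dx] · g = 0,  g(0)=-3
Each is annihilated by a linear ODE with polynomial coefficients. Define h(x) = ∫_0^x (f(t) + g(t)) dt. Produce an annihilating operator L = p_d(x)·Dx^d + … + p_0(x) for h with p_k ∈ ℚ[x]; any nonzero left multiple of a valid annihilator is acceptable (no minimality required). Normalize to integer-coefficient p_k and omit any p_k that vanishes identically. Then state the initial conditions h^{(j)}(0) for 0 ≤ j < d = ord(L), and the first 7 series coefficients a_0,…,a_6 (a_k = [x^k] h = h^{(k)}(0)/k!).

f: a_k = 1, 3, 9, 27, 81, 243, 729, …
g: a_k = -3, -6, 6, -12, 30, -84, 252, …
h₀=f+g: left-lcm gives L₀, ord ≤ 2.
h=∫h₀ ⇒ L = L₀·Dx.
L = (-48 - 108·x)·Dx + (22 + 120·x + 324·x^2)·Dx^2 + (-1 - 19·x - 6·x^2 + 216·x^3)·Dx^3  (order 3).
h: a_k = 0, -2, -3/2, 5, 15/4, 111/5, 53/2, …
ICs: h(0) = 0, h′(0) = -2, h′′(0) = -3.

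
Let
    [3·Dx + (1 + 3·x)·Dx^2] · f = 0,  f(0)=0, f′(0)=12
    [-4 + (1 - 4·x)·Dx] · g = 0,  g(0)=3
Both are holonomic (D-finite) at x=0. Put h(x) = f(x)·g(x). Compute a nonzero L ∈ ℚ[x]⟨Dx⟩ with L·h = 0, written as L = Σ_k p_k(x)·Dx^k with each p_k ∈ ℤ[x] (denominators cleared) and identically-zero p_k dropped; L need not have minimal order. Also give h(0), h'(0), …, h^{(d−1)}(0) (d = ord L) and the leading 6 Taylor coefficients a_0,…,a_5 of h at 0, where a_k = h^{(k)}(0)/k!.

L = 12 + (5 + 36·x)·Dx + (-1 + x + 12·x^2)·Dx^2  (order 2).
h: a_k = 0, 36, 90, 468, 1629, 35496/5, …
ICs: h(0) = 0, h′(0) = 36.

f: a_k = 0, 12, -18, 36, -81, 972/5, …
g: a_k = 3, 12, 48, 192, 768, 3072, …
Product ⇒ symmetric product L₀, ord ≤ 2.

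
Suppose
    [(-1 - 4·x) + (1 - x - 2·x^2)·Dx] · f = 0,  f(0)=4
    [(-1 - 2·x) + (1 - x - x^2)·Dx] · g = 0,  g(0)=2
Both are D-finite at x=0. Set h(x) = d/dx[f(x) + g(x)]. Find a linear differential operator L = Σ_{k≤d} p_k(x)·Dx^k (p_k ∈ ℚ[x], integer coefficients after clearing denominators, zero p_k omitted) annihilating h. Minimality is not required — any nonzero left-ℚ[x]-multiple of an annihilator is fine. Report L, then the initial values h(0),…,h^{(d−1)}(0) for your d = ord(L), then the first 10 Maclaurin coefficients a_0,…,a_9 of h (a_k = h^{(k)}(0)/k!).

f: a_k = 4, 4, 12, 20, 44, 84, 172, 340, 684, 1364, …
g: a_k = 2, 2, 4, 6, 10, 16, 26, 42, 68, 110, …
L₀ := lclm(L_f,L_g); ord L₀ ≤ 1+1.
Derive L from L₀ (diff closure).
L = (-6 - 120·x - 120·x^2 - 312·x^3 - 462·x^4 - 336·x^5 + 144·x^6) + (6 + 30·x + 30·x^2 + 24·x^3 - 99·x^4 - 438·x^5 - 144·x^6 + 96·x^7)·Dx + (-1 + 2·x - 7·x^2 + 2·x^3 + 48·x^4 - 13·x^5 - 69·x^6 - 8·x^7 + 12·x^8)·Dx^2  (order 2).
h: a_k = 6, 32, 78, 216, 500, 1188, 2674, 6016, 13266, 29100, …
ICs: h(0) = 6, h′(0) = 32.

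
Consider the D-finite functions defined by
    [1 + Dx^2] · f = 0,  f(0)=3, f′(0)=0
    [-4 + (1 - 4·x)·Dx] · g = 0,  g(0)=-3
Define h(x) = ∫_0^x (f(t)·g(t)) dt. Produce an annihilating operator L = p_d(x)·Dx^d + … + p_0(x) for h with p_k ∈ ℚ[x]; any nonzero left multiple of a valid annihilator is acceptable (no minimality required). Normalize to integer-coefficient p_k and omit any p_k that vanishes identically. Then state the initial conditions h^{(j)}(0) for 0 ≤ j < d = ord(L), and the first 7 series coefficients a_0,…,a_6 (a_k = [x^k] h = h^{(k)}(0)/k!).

L = (-1 + 4·x)·Dx + 8·Dx^2 + (-1 + 4·x)·Dx^3  (order 3).
h: a_k = 0, -9, -18, -93/2, -279/2, -17859/40, -5953/4, …
ICs: h(0) = 0, h′(0) = -9, h′′(0) = -36.

f: a_k = 3, 0, -3/2, 0, 1/8, 0, -1/240, …
g: a_k = -3, -12, -48, -192, -768, -3072, -12288, …
Sym-product of L_f,L_g gives L₀ (≤ ord 2).
h=∫₀ˣh₀: take L = L₀·Dx.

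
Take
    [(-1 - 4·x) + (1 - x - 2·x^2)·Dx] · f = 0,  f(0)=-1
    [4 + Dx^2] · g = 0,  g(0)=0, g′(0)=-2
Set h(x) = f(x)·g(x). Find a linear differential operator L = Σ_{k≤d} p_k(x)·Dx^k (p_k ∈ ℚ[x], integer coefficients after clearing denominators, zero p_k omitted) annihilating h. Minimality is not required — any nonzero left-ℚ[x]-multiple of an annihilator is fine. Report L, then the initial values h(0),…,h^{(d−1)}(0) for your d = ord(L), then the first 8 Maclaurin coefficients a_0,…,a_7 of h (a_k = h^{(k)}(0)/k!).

L = (4·x + 8·x^2) + (2 + 8·x)·Dx + (-1 + x + 2·x^2)·Dx^2  (order 2).
h: a_k = 0, 2, 2, 14/3, 26/3, 274/15, 178/5, 22714/315, …
ICs: h(0) = 0, h′(0) = 2.

f: a_k = -1, -1, -3, -5, -11, -21, -43, -85, …
g: a_k = 0, -2, 0, 4/3, 0, -4/15, 0, 8/315, …
Sym-product of L_f,L_g gives L₀ (≤ ord 2).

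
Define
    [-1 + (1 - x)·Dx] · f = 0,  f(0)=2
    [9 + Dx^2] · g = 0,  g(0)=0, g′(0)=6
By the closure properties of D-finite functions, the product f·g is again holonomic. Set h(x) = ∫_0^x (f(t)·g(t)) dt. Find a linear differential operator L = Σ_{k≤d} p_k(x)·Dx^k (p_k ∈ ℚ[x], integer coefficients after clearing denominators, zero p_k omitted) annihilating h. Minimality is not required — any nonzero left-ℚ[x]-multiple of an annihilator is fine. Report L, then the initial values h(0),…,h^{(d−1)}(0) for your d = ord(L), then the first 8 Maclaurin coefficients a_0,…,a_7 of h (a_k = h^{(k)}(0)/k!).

L = (-9 + 9·x)·Dx + 2·Dx^2 + (-1 + x)·Dx^3  (order 3).
h: a_k = 0, 0, 6, 4, -3/2, -6/5, 7/20, 3/10, …
ICs: h(0) = 0, h′(0) = 0, h′′(0) = 12.

f: a_k = 2, 2, 2, 2, 2, 2, 2, 2, …
g: a_k = 0, 6, 0, -9, 0, 81/20, 0, -243/280, …
f·g: L₀ = L_f ⊗_s L_g, ord ≤ 1·2.
h=∫h₀ ⇒ L = L₀·Dx.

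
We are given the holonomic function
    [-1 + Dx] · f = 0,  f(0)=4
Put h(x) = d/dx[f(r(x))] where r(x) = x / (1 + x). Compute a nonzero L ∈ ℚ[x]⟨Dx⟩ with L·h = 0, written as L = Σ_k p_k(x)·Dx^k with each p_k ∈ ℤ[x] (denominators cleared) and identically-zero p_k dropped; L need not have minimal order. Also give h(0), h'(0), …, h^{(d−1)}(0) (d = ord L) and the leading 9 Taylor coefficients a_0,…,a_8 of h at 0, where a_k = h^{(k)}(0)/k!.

L = (-1 - 2·x) + (-1 - 2·x - x^2)·Dx  (order 1).
h: a_k = 4, -4, 2, 2/3, -19/6, 151/30, -1091/180, 7841/1260, -56519/10080, …
ICs: h(0) = 4.

f: a_k = 4, 4, 2, 2/3, 1/6, 1/30, 1/180, 1/1260, 1/10080, …
Substitute x→r, Dx→(1/r')Dx; clear ⇒ L₀.
h₀' ⇒ L via d/dx closure of L₀.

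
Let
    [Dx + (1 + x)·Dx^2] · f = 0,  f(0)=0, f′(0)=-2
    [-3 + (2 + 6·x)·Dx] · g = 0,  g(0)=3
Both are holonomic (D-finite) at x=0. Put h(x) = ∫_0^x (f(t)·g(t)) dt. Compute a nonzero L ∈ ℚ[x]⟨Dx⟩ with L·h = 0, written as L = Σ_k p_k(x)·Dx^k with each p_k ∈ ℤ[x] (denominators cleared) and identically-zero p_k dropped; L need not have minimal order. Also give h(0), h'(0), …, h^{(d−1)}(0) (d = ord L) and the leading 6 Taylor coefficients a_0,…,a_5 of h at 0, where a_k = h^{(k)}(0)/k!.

f: a_k = 0, -2, 1, -2/3, 1/2, -2/5, …
g: a_k = 3, 9/2, -27/8, 81/16, -1215/128, 5103/256, …
Product ⇒ symmetric product L₀, ord ≤ 2.
∫: right-multiply L₀ by Dx.
L = (21 + 9·x)·Dx + (-8 - 24·x)·Dx^2 + (4 + 28·x + 60·x^2 + 36·x^3)·Dx^3  (order 3).
h: a_k = 0, 0, -3, -2, 37/16, -3, …
ICs: h(0) = 0, h′(0) = 0, h′′(0) = -6.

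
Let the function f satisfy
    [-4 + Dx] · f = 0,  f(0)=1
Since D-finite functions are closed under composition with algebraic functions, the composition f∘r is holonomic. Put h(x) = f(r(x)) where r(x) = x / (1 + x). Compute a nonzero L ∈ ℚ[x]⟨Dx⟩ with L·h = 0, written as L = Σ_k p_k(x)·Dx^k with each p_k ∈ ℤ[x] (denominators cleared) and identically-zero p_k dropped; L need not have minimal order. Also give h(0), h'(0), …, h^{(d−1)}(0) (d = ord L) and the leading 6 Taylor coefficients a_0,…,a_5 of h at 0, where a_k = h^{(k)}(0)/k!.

f: a_k = 1, 4, 8, 32/3, 32/3, 128/15, …
h₀=f(r): pull back L_f along r ⇒ L₀.
L = -4 + (1 + 2·x + x^2)·Dx  (order 1).
h: a_k = 1, 4, 4, -4/3, -4/3, 28/15, …
ICs: h(0) = 1.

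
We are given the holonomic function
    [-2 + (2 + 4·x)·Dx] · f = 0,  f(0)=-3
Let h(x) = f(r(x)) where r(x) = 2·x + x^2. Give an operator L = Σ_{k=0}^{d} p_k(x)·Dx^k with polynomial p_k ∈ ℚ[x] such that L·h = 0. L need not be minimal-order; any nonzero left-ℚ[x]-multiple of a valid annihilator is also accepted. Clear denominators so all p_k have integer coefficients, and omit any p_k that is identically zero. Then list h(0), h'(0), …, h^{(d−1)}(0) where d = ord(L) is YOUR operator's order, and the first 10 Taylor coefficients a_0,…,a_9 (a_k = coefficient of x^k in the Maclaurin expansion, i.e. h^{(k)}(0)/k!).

L = (-2 - 2·x) + (1 + 4·x + 2·x^2)·Dx  (order 1).
h: a_k = -3, -6, 3, -6, 27/2, -33, 171/2, -231, 5151/8, -7353/4, …
ICs: h(0) = -3.

f: a_k = -3, -3, 3/2, -3/2, 15/8, -21/8, 63/16, -99/16, 1287/128, -2145/128, …
L₀ from L_f via x↦r, Dx↦r'^{-1}Dx.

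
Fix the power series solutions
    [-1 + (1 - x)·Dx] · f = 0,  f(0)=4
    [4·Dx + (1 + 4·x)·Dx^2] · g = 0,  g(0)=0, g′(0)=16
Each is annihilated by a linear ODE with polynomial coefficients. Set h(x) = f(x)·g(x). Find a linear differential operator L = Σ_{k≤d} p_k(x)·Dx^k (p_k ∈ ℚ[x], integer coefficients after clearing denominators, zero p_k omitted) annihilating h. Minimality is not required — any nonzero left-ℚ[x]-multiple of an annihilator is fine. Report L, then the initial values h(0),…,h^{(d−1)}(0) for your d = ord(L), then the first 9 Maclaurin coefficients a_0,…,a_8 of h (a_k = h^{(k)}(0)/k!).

f: a_k = 4, 4, 4, 4, 4, 4, 4, 4, 4, …
g: a_k = 0, 16, -32, 256/3, -256, 4096/5, -8192/3, 65536/7, -32768, …
Product ⇒ symmetric product L₀, ord ≤ 2.
L = 4 + (-2 + 12·x)·Dx + (-1 - 3·x + 4·x^2)·Dx^2  (order 2).
h: a_k = 0, 64, -64, 832/3, -2240/3, 37952/15, -125888/15, 3050944/105, -10711616/105, …
ICs: h(0) = 0, h′(0) = 64.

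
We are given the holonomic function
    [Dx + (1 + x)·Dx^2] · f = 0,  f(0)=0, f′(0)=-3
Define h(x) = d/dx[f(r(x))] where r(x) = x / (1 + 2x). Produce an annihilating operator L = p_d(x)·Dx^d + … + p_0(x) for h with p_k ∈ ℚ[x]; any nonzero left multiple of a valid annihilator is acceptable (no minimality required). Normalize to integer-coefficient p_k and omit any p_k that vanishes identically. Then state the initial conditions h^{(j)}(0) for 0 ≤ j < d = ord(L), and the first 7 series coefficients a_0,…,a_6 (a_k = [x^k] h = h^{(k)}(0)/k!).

f: a_k = 0, -3, 3/2, -1, 3/4, -3/5, 1/2, …
h₀=f(r): pull back L_f along r ⇒ L₀.
h₀' ⇒ L via d/dx closure of L₀.
L = (5 + 12·x) + (1 + 5·x + 6·x^2)·Dx  (order 1).
h: a_k = -3, 15, -57, 195, -633, 1995, -6177, …
ICs: h(0) = -3.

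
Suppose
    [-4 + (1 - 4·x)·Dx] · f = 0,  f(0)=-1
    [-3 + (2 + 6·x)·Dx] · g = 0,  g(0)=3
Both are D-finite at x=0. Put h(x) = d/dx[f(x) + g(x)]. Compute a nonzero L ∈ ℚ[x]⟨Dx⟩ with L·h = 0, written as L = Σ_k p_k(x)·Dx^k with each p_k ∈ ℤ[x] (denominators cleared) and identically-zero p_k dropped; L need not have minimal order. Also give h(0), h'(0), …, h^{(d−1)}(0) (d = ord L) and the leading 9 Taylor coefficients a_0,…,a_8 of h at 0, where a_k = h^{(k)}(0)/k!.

f: a_k = -1, -4, -16, -64, -256, -1024, -4096, -16384, -65536, …
g: a_k = 3, 9/2, -27/8, 81/16, -1215/128, 5103/256, -45927/1024, 216513/2048, -8444007/32768, …
Sum ⇒ L₀ = lclm(L_f,L_g) in ℚ(x)⟨Dx⟩.
h=h₀': d/dx-closure on L₀ ⇒ L.
L = (-792 - 864·x) + (-357 - 2520·x - 3024·x^2)·Dx + (38 + 34·x - 528·x^2 - 864·x^3)·Dx^2  (order 2).
h: a_k = 1/2, -155/4, -2829/16, -33983/32, -1285205/256, -12720693/512, -233365433/2048, -2155927655/4096, -154238842341/65536, …
ICs: h(0) = 1/2, h′(0) = -155/4.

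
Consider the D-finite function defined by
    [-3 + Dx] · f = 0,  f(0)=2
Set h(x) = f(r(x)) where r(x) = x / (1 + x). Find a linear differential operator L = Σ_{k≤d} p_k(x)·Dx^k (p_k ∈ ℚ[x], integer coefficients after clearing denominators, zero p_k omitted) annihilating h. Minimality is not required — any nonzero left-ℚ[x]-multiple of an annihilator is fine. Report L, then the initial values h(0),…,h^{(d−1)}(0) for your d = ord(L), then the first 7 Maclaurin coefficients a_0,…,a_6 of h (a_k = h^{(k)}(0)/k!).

L = -3 + (1 + 2·x + x^2)·Dx  (order 1).
h: a_k = 2, 6, 3, -3, 3/4, 21/20, -69/40, …
ICs: h(0) = 2.

f: a_k = 2, 6, 9, 9, 27/4, 81/20, 81/40, …
h₀=f(r): pull back L_f along r ⇒ L₀.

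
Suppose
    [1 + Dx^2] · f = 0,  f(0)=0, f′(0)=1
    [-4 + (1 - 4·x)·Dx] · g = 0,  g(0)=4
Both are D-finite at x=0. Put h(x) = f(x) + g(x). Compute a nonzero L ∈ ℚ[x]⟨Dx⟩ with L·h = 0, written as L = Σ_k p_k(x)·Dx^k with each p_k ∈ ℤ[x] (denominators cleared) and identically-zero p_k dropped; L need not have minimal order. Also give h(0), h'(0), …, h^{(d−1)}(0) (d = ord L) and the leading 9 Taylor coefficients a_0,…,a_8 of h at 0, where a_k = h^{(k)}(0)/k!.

L = (-388 + 32·x - 64·x^2) + (33 - 140·x + 48·x^2 - 64·x^3)·Dx + (-388 + 32·x - 64·x^2)·Dx^2 + (33 - 140·x + 48·x^2 - 64·x^3)·Dx^3  (order 3).
h: a_k = 4, 17, 64, 1535/6, 1024, 491521/120, 16384, 330301439/5040, 262144, …
ICs: h(0) = 4, h′(0) = 17, h′′(0) = 128.

f: a_k = 0, 1, 0, -1/6, 0, 1/120, 0, -1/5040, 0, …
g: a_k = 4, 16, 64, 256, 1024, 4096, 16384, 65536, 262144, …
L₀ := lclm(L_f,L_g); ord L₀ ≤ 2+1.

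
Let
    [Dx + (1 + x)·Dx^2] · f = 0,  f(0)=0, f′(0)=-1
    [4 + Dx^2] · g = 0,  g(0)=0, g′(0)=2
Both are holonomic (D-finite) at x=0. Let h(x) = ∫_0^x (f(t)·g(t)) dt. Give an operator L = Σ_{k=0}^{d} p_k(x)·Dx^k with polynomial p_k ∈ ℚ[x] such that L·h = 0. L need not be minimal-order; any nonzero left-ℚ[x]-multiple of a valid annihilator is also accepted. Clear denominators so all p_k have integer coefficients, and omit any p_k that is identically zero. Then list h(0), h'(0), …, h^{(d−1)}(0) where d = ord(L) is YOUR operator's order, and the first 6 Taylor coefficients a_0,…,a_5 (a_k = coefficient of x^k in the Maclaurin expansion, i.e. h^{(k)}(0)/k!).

L = (168 + 864·x + 1456·x^2 + 1024·x^3 + 256·x^4)·Dx + (112 + 368·x + 384·x^2 + 128·x^3)·Dx^2 + (102 + 464·x + 744·x^2 + 512·x^3 + 128·x^4)·Dx^3 + (28 + 92·x + 96·x^2 + 32·x^3)·Dx^4 + (15 + 62·x + 95·x^2 + 64·x^3 + 16·x^4)·Dx^5  (order 5).
h: a_k = 0, 0, 0, -2/3, 1/4, 2/15, …
ICs: h(0) = 0, h′(0) = 0, h′′(0) = 0, h′′′(0) = -4, h′′′′(0) = 6.

f: a_k = 0, -1, 1/2, -1/3, 1/4, -1/5, …
g: a_k = 0, 2, 0, -4/3, 0, 4/15, …
f·g: L₀ = L_f ⊗_s L_g, ord ≤ 2·2.
h=∫h₀ ⇒ L = L₀·Dx.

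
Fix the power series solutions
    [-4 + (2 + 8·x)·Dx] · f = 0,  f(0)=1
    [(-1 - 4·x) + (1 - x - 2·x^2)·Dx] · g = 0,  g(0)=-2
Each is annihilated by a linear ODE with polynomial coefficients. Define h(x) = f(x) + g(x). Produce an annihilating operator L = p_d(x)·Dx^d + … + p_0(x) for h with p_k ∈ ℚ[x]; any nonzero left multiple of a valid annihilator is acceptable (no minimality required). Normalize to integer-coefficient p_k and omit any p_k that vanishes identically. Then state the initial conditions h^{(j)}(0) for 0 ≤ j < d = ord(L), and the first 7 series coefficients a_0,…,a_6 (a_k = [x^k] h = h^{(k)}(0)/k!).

f: a_k = 1, 2, -2, 4, -10, 28, -84, …
g: a_k = -2, -2, -6, -10, -22, -42, -86, …
h₀=f+g: left-lcm gives L₀, ord ≤ 2.
L = (16 + 84·x + 120·x^2 + 160·x^3) + (-10 - 52·x - 204·x^2 - 400·x^3 - 400·x^4)·Dx + (-1 + 7·x + 56·x^2 + 8·x^3 - 200·x^4 - 160·x^5)·Dx^2  (order 2).
h: a_k = -1, 0, -8, -6, -32, -14, -170, …
ICs: h(0) = -1, h′(0) = 0.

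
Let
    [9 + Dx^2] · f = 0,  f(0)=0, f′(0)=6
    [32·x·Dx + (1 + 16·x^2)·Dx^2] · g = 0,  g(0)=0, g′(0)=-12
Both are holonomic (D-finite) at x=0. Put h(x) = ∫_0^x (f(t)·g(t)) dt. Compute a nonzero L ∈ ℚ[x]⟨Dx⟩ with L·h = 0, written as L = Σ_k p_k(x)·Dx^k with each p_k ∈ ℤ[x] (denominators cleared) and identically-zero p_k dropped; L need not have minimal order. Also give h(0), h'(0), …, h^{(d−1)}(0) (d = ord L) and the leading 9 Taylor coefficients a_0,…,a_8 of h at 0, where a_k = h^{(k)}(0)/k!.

L = (16425 + 696384·x^2 + 2778624·x^4 + 11943936·x^6 + 47775744·x^8)·Dx + (23616·x + 543744·x^3 + 3981312·x^5 + 21233664·x^7)·Dx^2 + (2050 + 87168·x^2 + 470016·x^4 + 2654208·x^6 + 10616832·x^8)·Dx^3 + (2624·x + 60416·x^3 + 442368·x^5 + 2359296·x^7)·Dx^4 + (25 + 1088·x^2 + 17920·x^4 + 147456·x^6 + 589824·x^8)·Dx^5  (order 5).
h: a_k = 0, 0, 0, -24, 0, 492/5, 0, -4311/7, 0, …
ICs: h(0) = 0, h′(0) = 0, h′′(0) = 0, h′′′(0) = -144, h′′′′(0) = 0.

f: a_k = 0, 6, 0, -9, 0, 81/20, 0, -243/280, 0, …
g: a_k = 0, -12, 0, 64, 0, -3072/5, 0, 49152/7, 0, …
h₀=f·g: eliminate ⇒ L₀, order ≤ 2·2.
h=∫h₀ ⇒ L = L₀·Dx.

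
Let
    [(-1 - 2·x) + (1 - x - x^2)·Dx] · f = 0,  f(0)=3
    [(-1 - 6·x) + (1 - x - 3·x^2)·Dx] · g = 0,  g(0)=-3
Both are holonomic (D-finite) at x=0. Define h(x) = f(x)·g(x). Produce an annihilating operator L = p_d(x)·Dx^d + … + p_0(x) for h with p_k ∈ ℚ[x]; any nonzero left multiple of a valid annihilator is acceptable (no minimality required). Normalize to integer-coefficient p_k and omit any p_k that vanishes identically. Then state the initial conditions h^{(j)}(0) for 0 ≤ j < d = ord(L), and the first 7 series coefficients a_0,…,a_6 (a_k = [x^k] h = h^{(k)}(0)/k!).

L = (-2 - 6·x + 12·x^2 + 12·x^3) + (1 - 2·x - 3·x^2 + 4·x^3 + 3·x^4)·Dx  (order 1).
h: a_k = -9, -18, -63, -144, -378, -882, -2133, …
ICs: h(0) = -9.

f: a_k = 3, 3, 6, 9, 15, 24, 39, …
g: a_k = -3, -3, -12, -21, -57, -120, -291, …
L₀ := L_f ⊗_s L_g (sym. prod.), ord ≤ 1.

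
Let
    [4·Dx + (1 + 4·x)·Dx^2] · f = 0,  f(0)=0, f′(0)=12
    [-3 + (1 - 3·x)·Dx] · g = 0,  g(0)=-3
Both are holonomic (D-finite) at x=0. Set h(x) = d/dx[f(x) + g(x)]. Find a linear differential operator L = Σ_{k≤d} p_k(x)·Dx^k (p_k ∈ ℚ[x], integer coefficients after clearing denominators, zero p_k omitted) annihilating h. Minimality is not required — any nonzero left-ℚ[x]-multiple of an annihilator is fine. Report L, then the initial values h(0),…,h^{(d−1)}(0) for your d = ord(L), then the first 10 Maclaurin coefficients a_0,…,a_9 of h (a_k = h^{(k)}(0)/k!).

L = (-204 - 144·x) + (-11 - 312·x - 288·x^2)·Dx + (5 + 11·x - 54·x^2 - 72·x^3)·Dx^2  (order 2).
h: a_k = 3, -102, -51, -1740, -573, -25410, 3225, -354072, 254991, -4917198, …
ICs: h(0) = 3, h′(0) = -102.

f: a_k = 0, 12, -24, 64, -192, 3072/5, -2048, 49152/7, -24576, 262144/3, …
g: a_k = -3, -9, -27, -81, -243, -729, -2187, -6561, -19683, -59049, …
L₀ := lclm(L_f,L_g); ord L₀ ≤ 2+1.
Differentiate: ansatz ord ≤ ord L₀ ⇒ L.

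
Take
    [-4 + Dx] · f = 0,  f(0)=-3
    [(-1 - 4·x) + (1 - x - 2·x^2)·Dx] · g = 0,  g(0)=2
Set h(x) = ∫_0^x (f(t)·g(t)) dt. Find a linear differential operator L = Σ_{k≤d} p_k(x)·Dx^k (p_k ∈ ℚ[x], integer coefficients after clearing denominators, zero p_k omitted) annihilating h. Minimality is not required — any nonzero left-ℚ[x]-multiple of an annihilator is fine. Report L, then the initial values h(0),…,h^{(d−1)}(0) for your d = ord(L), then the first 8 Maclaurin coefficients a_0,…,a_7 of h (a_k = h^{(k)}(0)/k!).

f: a_k = -3, -12, -24, -32, -32, -128/5, -256/15, -1024/105, …
g: a_k = 2, 2, 6, 10, 22, 42, 86, 170, …
Sym-product of L_f,L_g gives L₀ (≤ ord 1).
h=∫₀ˣh₀: take L = L₀·Dx.
L = (5 - 8·x^2)·Dx + (-1 + x + 2·x^2)·Dx^2  (order 2).
h: a_k = 0, -6, -15, -30, -107/2, -458/5, -781/5, -5662/21, …
ICs: h(0) = 0, h′(0) = -6.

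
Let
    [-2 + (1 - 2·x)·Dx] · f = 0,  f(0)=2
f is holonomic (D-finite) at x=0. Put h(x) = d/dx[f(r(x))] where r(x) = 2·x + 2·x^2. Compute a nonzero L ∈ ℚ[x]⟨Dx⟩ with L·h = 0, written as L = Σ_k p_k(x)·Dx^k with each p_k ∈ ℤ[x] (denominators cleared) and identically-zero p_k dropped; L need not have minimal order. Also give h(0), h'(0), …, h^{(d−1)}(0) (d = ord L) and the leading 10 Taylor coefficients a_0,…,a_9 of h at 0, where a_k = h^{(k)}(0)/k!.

L = (10 + 24·x + 24·x^2) + (-1 + 2·x + 12·x^2 + 8·x^3)·Dx  (order 1).
h: a_k = 8, 80, 576, 3712, 22400, 129792, 731136, 4034560, 21915648, 117575680, …
ICs: h(0) = 8.

f: a_k = 2, 4, 8, 16, 32, 64, 128, 256, 512, 1024, …
Change of var in L_f (x↦r) gives L₀.
Differentiate: ansatz ord ≤ ord L₀ ⇒ L.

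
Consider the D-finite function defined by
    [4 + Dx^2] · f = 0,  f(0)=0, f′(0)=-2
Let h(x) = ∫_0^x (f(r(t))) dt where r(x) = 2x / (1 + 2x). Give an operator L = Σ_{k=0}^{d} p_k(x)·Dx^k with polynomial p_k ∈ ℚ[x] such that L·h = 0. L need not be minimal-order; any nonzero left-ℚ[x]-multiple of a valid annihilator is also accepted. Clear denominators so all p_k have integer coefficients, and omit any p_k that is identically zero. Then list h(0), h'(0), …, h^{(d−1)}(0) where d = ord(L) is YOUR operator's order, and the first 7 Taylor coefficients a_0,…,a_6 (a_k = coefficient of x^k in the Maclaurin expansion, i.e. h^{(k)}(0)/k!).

L = 16·Dx + (4 + 24·x + 48·x^2 + 32·x^3)·Dx^2 + (1 + 8·x + 24·x^2 + 32·x^3 + 16·x^4)·Dx^3  (order 3).
h: a_k = 0, 0, -2, 8/3, -4/3, -32/5, 1376/45, …
ICs: h(0) = 0, h′(0) = 0, h′′(0) = -4.

f: a_k = 0, -2, 0, 4/3, 0, -4/15, 0, …
L₀ from L_f via x↦r, Dx↦r'^{-1}Dx.
h=∫h₀ ⇒ L = L₀·Dx.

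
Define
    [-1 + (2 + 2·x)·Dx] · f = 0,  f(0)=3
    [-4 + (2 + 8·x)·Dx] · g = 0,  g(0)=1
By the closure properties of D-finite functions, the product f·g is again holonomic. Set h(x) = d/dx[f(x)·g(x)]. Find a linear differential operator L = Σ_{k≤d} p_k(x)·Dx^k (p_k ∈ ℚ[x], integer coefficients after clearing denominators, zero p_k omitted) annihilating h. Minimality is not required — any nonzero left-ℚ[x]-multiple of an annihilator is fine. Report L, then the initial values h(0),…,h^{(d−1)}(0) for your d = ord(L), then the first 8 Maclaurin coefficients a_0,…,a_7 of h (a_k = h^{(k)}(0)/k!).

L = -9 + (-10 - 66·x - 120·x^2 - 64·x^3)·Dx  (order 1).
h: a_k = 15/2, -27/4, 405/16, -2943/32, 85725/256, -630261/512, 9360225/2048, -70109415/4096, …
ICs: h(0) = 15/2.

f: a_k = 3, 3/2, -3/8, 3/16, -15/128, 21/256, -63/1024, 99/2048, …
g: a_k = 1, 2, -2, 4, -10, 28, -84, 264, …
Sym-product of L_f,L_g gives L₀ (≤ ord 1).
h=h₀': d/dx-closure on L₀ ⇒ L.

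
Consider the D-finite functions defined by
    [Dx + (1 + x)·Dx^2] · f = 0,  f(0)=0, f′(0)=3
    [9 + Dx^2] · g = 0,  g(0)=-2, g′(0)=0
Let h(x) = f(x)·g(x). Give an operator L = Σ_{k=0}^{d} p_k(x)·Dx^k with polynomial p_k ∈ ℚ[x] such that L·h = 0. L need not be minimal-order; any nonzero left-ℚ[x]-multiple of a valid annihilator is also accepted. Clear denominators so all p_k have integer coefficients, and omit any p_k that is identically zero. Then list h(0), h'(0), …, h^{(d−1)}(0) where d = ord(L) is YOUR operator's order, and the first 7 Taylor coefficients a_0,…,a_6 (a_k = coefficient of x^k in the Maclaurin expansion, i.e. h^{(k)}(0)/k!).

f: a_k = 0, 3, -3/2, 1, -3/4, 3/5, -1/2, …
g: a_k = -2, 0, 9, 0, -27/4, 0, 81/40, …
L₀ := L_f ⊗_s L_g (sym. prod.), ord ≤ 4.
L = (2493 + 10854·x + 17091·x^2 + 11664·x^3 + 2916·x^4) + (612 + 1908·x + 1944·x^2 + 648·x^3)·Dx + (592 + 2484·x + 3834·x^2 + 2592·x^3 + 648·x^4)·Dx^2 + (68 + 212·x + 216·x^2 + 72·x^3)·Dx^3 + (35 + 142·x + 215·x^2 + 144·x^3 + 36·x^4)·Dx^4  (order 4).
h: a_k = 0, -6, 3, 25, -12, -249/20, 35/8, …
ICs: h(0) = 0, h′(0) = -6, h′′(0) = 6, h′′′(0) = 150.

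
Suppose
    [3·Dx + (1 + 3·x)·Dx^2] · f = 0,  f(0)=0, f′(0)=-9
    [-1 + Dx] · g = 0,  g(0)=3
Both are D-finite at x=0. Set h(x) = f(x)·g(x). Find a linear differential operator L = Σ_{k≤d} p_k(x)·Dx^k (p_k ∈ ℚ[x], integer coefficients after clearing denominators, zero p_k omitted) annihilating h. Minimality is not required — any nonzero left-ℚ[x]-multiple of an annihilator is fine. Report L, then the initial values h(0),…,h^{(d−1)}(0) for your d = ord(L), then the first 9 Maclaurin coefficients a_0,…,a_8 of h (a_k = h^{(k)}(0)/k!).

L = (-2 + 3·x) + (1 - 6·x)·Dx + (1 + 3·x)·Dx^2  (order 2).
h: a_k = 0, -27, 27/2, -54, 117, -11601/40, 11763/16, -133683/70, 404007/80, …
ICs: h(0) = 0, h′(0) = -27.

f: a_k = 0, -9, 27/2, -27, 243/4, -729/5, 729/2, -6561/7, 19683/8, …
g: a_k = 3, 3, 3/2, 1/2, 1/8, 1/40, 1/240, 1/1680, 1/13440, …
f·g: L₀ = L_f ⊗_s L_g, ord ≤ 2·1.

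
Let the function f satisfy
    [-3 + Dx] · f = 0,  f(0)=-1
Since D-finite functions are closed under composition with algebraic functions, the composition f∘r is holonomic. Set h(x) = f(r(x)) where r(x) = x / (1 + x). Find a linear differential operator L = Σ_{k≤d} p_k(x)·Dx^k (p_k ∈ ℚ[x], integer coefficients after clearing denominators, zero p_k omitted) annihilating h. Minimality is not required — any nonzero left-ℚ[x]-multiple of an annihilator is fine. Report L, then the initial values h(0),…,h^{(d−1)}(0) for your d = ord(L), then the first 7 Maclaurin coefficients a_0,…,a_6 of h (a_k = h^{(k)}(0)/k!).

f: a_k = -1, -3, -9/2, -9/2, -27/8, -81/40, -81/80, …
L₀ from L_f via x↦r, Dx↦r'^{-1}Dx.
L = -3 + (1 + 2·x + x^2)·Dx  (order 1).
h: a_k = -1, -3, -3/2, 3/2, -3/8, -21/40, 69/80, …
ICs: h(0) = -1.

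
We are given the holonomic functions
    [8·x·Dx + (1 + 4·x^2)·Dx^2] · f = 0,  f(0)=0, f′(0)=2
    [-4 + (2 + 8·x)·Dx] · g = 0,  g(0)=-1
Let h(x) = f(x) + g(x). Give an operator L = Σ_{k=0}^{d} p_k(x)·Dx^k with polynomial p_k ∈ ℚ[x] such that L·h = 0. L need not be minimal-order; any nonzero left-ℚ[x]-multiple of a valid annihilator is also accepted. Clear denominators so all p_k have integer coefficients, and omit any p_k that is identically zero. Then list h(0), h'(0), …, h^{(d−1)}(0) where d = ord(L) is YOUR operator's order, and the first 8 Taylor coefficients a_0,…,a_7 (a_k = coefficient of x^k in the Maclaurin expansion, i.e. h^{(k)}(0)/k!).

f: a_k = 0, 2, 0, -8/3, 0, 32/5, 0, -128/7, …
g: a_k = -1, -2, 2, -4, 10, -28, 84, -264, …
Sum ⇒ L₀ = lclm(L_f,L_g) in ℚ(x)⟨Dx⟩.
L = (-8 - 80·x + 96·x^2 + 192·x^3)·Dx + (-10 - 32·x - 64·x^2 + 384·x^3 + 672·x^4)·Dx^2 + (-1 + 24·x^2 + 48·x^3 + 112·x^4 + 192·x^5)·Dx^3  (order 3).
h: a_k = -1, 0, 2, -20/3, 10, -108/5, 84, -1976/7, …
ICs: h(0) = -1, h′(0) = 0, h′′(0) = 4.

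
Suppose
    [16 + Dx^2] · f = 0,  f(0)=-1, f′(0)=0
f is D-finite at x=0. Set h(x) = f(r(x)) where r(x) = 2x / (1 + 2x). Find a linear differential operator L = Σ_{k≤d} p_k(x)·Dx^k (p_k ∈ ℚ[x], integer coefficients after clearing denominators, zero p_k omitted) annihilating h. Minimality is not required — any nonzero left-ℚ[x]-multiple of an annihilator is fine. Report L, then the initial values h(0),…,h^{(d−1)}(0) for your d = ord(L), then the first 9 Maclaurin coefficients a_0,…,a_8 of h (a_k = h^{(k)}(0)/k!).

f: a_k = -1, 0, 8, 0, -32/3, 0, 256/45, 0, -512/315, …
Change of var in L_f (x↦r) gives L₀.
L = 64 + (4 + 24·x + 48·x^2 + 32·x^3)·Dx + (1 + 8·x + 24·x^2 + 32·x^3 + 16·x^4)·Dx^2  (order 2).
h: a_k = -1, 0, 32, -128, 640/3, 1024/3, -175616/45, 83968/5, -3217408/63, …
ICs: h(0) = -1, h′(0) = 0.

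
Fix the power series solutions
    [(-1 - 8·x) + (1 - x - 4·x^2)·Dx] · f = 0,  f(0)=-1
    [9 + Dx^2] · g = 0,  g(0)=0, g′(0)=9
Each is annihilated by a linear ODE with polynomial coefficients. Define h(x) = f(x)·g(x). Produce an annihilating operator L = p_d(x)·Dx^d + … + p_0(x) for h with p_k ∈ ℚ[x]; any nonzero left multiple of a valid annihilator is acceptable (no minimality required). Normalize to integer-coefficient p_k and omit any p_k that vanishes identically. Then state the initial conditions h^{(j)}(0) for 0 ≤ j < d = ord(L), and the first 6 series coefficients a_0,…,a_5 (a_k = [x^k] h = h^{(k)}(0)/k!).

f: a_k = -1, -1, -5, -9, -29, -65, …
g: a_k = 0, 9, 0, -27/2, 0, 243/40, …
Product ⇒ symmetric product L₀, ord ≤ 2.
L = (-1 + 9·x + 36·x^2) + (2 + 16·x)·Dx + (-1 + x + 4·x^2)·Dx^2  (order 2).
h: a_k = 0, -9, -9, -63/2, -135/2, -7983/40, …
ICs: h(0) = 0, h′(0) = -9.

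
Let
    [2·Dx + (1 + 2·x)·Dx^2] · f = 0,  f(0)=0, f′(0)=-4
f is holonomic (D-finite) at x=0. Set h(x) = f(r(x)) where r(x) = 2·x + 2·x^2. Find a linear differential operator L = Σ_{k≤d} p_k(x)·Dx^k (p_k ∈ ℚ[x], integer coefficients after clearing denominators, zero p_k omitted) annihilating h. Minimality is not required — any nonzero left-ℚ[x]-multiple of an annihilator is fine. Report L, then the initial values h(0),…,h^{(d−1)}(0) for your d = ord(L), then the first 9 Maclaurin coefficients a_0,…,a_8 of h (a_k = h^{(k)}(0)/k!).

L = 2·Dx + (1 + 2·x)·Dx^2  (order 2).
h: a_k = 0, -8, 8, -32/3, 16, -128/5, 128/3, -512/7, 128, …
ICs: h(0) = 0, h′(0) = -8.

f: a_k = 0, -4, 4, -16/3, 8, -64/5, 64/3, -256/7, 64, …
h₀=f(r): pull back L_f along r ⇒ L₀.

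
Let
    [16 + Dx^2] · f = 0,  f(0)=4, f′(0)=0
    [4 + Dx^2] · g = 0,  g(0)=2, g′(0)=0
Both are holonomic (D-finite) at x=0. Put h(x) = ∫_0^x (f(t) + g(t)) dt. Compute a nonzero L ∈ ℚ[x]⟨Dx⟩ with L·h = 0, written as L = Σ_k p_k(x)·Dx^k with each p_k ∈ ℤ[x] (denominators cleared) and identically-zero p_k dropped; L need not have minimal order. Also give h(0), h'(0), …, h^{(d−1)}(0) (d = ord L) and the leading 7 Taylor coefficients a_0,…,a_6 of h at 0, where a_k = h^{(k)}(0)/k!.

L = 64·Dx + 20·Dx^3 + Dx^5  (order 5).
h: a_k = 0, 6, 0, -12, 0, 44/5, 0, …
ICs: h(0) = 0, h′(0) = 6, h′′(0) = 0, h′′′(0) = -72, h′′′′(0) = 0.

f: a_k = 4, 0, -32, 0, 128/3, 0, -1024/45, …
g: a_k = 2, 0, -4, 0, 4/3, 0, -8/45, …
h₀=f+g: left-lcm gives L₀, ord ≤ 4.
h=∫₀ˣh₀: take L = L₀·Dx.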